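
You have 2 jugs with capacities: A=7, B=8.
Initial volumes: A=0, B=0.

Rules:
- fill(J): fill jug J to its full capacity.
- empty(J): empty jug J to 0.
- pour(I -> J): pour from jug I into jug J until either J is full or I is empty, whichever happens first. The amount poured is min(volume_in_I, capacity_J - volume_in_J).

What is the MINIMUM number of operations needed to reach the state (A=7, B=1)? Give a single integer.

BFS from (A=0, B=0). One shortest path:
  1. fill(B) -> (A=0 B=8)
  2. pour(B -> A) -> (A=7 B=1)
Reached target in 2 moves.

Answer: 2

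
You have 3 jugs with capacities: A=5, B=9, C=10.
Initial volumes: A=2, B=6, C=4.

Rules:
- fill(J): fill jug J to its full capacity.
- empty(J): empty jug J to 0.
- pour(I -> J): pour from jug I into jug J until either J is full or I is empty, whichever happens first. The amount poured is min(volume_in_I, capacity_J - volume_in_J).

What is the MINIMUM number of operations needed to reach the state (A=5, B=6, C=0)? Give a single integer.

Answer: 2

Derivation:
BFS from (A=2, B=6, C=4). One shortest path:
  1. fill(A) -> (A=5 B=6 C=4)
  2. empty(C) -> (A=5 B=6 C=0)
Reached target in 2 moves.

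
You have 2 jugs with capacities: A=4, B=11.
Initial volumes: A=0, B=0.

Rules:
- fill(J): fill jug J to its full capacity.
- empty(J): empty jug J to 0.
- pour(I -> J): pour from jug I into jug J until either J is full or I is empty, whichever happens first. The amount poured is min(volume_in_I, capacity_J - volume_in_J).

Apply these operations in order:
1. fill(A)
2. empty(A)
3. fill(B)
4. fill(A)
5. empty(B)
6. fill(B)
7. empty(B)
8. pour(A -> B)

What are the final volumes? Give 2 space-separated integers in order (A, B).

Answer: 0 4

Derivation:
Step 1: fill(A) -> (A=4 B=0)
Step 2: empty(A) -> (A=0 B=0)
Step 3: fill(B) -> (A=0 B=11)
Step 4: fill(A) -> (A=4 B=11)
Step 5: empty(B) -> (A=4 B=0)
Step 6: fill(B) -> (A=4 B=11)
Step 7: empty(B) -> (A=4 B=0)
Step 8: pour(A -> B) -> (A=0 B=4)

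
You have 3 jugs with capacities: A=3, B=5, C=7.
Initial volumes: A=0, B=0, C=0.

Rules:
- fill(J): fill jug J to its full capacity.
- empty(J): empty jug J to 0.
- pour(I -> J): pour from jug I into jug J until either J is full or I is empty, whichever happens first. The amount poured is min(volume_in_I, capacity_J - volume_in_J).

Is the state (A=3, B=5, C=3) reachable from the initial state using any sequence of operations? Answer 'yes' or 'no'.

Answer: yes

Derivation:
BFS from (A=0, B=0, C=0):
  1. fill(A) -> (A=3 B=0 C=0)
  2. fill(B) -> (A=3 B=5 C=0)
  3. pour(A -> C) -> (A=0 B=5 C=3)
  4. fill(A) -> (A=3 B=5 C=3)
Target reached → yes.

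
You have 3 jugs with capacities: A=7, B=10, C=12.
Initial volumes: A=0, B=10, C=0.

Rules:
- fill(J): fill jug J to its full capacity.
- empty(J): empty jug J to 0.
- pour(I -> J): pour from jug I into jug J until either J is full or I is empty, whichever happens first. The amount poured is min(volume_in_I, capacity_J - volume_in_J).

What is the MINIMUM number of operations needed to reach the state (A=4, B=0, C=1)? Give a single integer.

BFS from (A=0, B=10, C=0). One shortest path:
  1. fill(A) -> (A=7 B=10 C=0)
  2. pour(B -> C) -> (A=7 B=0 C=10)
  3. pour(A -> B) -> (A=0 B=7 C=10)
  4. pour(C -> A) -> (A=7 B=7 C=3)
  5. pour(A -> B) -> (A=4 B=10 C=3)
  6. pour(B -> C) -> (A=4 B=1 C=12)
  7. empty(C) -> (A=4 B=1 C=0)
  8. pour(B -> C) -> (A=4 B=0 C=1)
Reached target in 8 moves.

Answer: 8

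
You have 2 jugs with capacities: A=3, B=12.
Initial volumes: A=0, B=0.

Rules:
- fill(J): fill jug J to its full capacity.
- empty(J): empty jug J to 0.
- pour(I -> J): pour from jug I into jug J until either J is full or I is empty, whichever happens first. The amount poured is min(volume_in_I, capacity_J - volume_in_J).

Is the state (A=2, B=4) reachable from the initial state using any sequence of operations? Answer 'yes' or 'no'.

BFS explored all 10 reachable states.
Reachable set includes: (0,0), (0,3), (0,6), (0,9), (0,12), (3,0), (3,3), (3,6), (3,9), (3,12)
Target (A=2, B=4) not in reachable set → no.

Answer: no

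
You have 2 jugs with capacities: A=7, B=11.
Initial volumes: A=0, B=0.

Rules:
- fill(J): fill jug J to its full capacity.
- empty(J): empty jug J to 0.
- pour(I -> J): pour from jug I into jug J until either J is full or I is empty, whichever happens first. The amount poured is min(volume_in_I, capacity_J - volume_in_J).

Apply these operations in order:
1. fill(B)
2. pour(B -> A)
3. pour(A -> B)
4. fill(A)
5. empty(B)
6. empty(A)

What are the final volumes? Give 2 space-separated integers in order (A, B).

Answer: 0 0

Derivation:
Step 1: fill(B) -> (A=0 B=11)
Step 2: pour(B -> A) -> (A=7 B=4)
Step 3: pour(A -> B) -> (A=0 B=11)
Step 4: fill(A) -> (A=7 B=11)
Step 5: empty(B) -> (A=7 B=0)
Step 6: empty(A) -> (A=0 B=0)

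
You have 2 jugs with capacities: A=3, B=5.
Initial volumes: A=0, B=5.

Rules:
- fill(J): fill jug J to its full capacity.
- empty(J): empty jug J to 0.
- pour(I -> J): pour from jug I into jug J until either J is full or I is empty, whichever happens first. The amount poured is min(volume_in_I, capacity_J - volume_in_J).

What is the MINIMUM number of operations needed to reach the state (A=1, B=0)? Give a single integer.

Answer: 6

Derivation:
BFS from (A=0, B=5). One shortest path:
  1. fill(A) -> (A=3 B=5)
  2. empty(B) -> (A=3 B=0)
  3. pour(A -> B) -> (A=0 B=3)
  4. fill(A) -> (A=3 B=3)
  5. pour(A -> B) -> (A=1 B=5)
  6. empty(B) -> (A=1 B=0)
Reached target in 6 moves.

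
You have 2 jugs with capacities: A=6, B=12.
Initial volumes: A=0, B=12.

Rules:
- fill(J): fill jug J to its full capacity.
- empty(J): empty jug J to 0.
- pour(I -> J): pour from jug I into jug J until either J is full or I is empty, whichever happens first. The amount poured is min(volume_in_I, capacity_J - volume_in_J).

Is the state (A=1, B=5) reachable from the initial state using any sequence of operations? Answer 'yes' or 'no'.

Answer: no

Derivation:
BFS explored all 6 reachable states.
Reachable set includes: (0,0), (0,6), (0,12), (6,0), (6,6), (6,12)
Target (A=1, B=5) not in reachable set → no.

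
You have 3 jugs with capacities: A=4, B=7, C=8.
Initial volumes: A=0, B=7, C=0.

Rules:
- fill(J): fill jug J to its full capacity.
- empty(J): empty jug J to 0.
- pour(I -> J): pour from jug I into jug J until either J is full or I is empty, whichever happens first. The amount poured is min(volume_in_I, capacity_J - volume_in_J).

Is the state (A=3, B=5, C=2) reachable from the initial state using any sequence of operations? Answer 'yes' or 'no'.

Answer: no

Derivation:
BFS explored all 234 reachable states.
Reachable set includes: (0,0,0), (0,0,1), (0,0,2), (0,0,3), (0,0,4), (0,0,5), (0,0,6), (0,0,7), (0,0,8), (0,1,0), (0,1,1), (0,1,2) ...
Target (A=3, B=5, C=2) not in reachable set → no.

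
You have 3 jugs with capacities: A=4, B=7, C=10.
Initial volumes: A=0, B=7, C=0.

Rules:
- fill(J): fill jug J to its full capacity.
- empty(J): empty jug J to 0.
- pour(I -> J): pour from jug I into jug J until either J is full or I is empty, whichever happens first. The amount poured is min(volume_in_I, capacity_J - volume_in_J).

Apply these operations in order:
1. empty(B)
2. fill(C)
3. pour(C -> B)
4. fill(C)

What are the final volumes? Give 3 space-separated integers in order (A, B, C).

Step 1: empty(B) -> (A=0 B=0 C=0)
Step 2: fill(C) -> (A=0 B=0 C=10)
Step 3: pour(C -> B) -> (A=0 B=7 C=3)
Step 4: fill(C) -> (A=0 B=7 C=10)

Answer: 0 7 10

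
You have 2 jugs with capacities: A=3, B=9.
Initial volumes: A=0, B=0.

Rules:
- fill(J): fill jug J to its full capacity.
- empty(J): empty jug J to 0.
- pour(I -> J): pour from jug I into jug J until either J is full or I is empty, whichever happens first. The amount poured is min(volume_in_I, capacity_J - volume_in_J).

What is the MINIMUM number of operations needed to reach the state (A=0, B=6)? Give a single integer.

Answer: 3

Derivation:
BFS from (A=0, B=0). One shortest path:
  1. fill(B) -> (A=0 B=9)
  2. pour(B -> A) -> (A=3 B=6)
  3. empty(A) -> (A=0 B=6)
Reached target in 3 moves.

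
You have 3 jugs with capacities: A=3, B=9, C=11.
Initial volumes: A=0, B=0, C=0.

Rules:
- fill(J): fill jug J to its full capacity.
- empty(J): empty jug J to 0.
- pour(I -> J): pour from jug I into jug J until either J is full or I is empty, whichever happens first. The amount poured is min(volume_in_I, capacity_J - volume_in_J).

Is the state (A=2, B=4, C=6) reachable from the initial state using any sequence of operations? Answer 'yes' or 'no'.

Answer: no

Derivation:
BFS explored all 320 reachable states.
Reachable set includes: (0,0,0), (0,0,1), (0,0,2), (0,0,3), (0,0,4), (0,0,5), (0,0,6), (0,0,7), (0,0,8), (0,0,9), (0,0,10), (0,0,11) ...
Target (A=2, B=4, C=6) not in reachable set → no.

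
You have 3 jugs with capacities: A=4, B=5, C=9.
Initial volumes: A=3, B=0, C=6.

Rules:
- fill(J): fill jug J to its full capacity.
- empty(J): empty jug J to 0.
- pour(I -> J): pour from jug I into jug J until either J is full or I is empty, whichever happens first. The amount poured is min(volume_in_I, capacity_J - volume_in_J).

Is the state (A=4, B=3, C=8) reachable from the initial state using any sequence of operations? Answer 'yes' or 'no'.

Answer: yes

Derivation:
BFS from (A=3, B=0, C=6):
  1. empty(A) -> (A=0 B=0 C=6)
  2. pour(C -> A) -> (A=4 B=0 C=2)
  3. pour(A -> B) -> (A=0 B=4 C=2)
  4. pour(C -> A) -> (A=2 B=4 C=0)
  5. fill(C) -> (A=2 B=4 C=9)
  6. pour(C -> B) -> (A=2 B=5 C=8)
  7. pour(B -> A) -> (A=4 B=3 C=8)
Target reached → yes.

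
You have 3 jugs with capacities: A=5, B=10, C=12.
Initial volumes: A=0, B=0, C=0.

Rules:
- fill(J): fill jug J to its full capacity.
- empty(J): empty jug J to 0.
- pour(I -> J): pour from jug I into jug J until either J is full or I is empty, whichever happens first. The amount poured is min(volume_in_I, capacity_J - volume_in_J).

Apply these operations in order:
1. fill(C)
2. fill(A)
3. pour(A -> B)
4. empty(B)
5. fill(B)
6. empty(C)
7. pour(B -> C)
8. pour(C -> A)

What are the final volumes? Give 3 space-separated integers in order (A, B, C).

Step 1: fill(C) -> (A=0 B=0 C=12)
Step 2: fill(A) -> (A=5 B=0 C=12)
Step 3: pour(A -> B) -> (A=0 B=5 C=12)
Step 4: empty(B) -> (A=0 B=0 C=12)
Step 5: fill(B) -> (A=0 B=10 C=12)
Step 6: empty(C) -> (A=0 B=10 C=0)
Step 7: pour(B -> C) -> (A=0 B=0 C=10)
Step 8: pour(C -> A) -> (A=5 B=0 C=5)

Answer: 5 0 5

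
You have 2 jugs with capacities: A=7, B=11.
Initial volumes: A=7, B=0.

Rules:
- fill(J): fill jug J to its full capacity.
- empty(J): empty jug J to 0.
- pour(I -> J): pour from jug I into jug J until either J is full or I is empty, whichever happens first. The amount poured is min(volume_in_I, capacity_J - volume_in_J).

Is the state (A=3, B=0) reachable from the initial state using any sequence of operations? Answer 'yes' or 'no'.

Answer: yes

Derivation:
BFS from (A=7, B=0):
  1. pour(A -> B) -> (A=0 B=7)
  2. fill(A) -> (A=7 B=7)
  3. pour(A -> B) -> (A=3 B=11)
  4. empty(B) -> (A=3 B=0)
Target reached → yes.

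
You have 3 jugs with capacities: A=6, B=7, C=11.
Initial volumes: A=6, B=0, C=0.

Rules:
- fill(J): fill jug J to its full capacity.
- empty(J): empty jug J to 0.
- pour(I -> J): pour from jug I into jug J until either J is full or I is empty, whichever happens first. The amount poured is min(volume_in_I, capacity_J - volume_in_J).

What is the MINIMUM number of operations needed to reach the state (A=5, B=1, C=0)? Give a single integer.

Answer: 6

Derivation:
BFS from (A=6, B=0, C=0). One shortest path:
  1. fill(C) -> (A=6 B=0 C=11)
  2. pour(A -> B) -> (A=0 B=6 C=11)
  3. pour(C -> A) -> (A=6 B=6 C=5)
  4. pour(A -> B) -> (A=5 B=7 C=5)
  5. pour(B -> C) -> (A=5 B=1 C=11)
  6. empty(C) -> (A=5 B=1 C=0)
Reached target in 6 moves.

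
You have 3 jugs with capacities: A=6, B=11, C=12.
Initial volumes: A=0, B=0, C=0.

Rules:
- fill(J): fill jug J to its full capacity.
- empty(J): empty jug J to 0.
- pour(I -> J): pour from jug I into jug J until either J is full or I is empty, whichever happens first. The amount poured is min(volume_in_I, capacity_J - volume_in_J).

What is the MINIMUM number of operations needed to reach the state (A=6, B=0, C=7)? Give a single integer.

Answer: 6

Derivation:
BFS from (A=0, B=0, C=0). One shortest path:
  1. fill(A) -> (A=6 B=0 C=0)
  2. fill(C) -> (A=6 B=0 C=12)
  3. pour(A -> B) -> (A=0 B=6 C=12)
  4. fill(A) -> (A=6 B=6 C=12)
  5. pour(C -> B) -> (A=6 B=11 C=7)
  6. empty(B) -> (A=6 B=0 C=7)
Reached target in 6 moves.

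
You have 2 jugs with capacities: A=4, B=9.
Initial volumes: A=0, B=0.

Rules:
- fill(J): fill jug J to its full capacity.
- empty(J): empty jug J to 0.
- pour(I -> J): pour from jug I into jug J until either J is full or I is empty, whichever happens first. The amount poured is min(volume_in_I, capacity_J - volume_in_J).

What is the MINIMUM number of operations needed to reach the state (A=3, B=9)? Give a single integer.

BFS from (A=0, B=0). One shortest path:
  1. fill(A) -> (A=4 B=0)
  2. pour(A -> B) -> (A=0 B=4)
  3. fill(A) -> (A=4 B=4)
  4. pour(A -> B) -> (A=0 B=8)
  5. fill(A) -> (A=4 B=8)
  6. pour(A -> B) -> (A=3 B=9)
Reached target in 6 moves.

Answer: 6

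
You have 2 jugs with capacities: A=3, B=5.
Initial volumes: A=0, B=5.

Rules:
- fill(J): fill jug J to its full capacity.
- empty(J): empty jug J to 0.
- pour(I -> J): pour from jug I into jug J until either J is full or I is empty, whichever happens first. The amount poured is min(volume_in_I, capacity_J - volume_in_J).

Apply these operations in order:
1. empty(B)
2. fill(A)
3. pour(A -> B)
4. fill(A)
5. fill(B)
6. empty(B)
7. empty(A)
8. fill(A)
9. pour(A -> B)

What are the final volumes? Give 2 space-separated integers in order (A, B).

Answer: 0 3

Derivation:
Step 1: empty(B) -> (A=0 B=0)
Step 2: fill(A) -> (A=3 B=0)
Step 3: pour(A -> B) -> (A=0 B=3)
Step 4: fill(A) -> (A=3 B=3)
Step 5: fill(B) -> (A=3 B=5)
Step 6: empty(B) -> (A=3 B=0)
Step 7: empty(A) -> (A=0 B=0)
Step 8: fill(A) -> (A=3 B=0)
Step 9: pour(A -> B) -> (A=0 B=3)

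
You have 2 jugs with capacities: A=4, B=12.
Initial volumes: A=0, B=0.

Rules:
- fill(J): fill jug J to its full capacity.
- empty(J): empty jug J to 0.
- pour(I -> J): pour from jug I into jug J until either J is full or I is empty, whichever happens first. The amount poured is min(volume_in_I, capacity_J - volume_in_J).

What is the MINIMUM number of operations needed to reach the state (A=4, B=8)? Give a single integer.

Answer: 2

Derivation:
BFS from (A=0, B=0). One shortest path:
  1. fill(B) -> (A=0 B=12)
  2. pour(B -> A) -> (A=4 B=8)
Reached target in 2 moves.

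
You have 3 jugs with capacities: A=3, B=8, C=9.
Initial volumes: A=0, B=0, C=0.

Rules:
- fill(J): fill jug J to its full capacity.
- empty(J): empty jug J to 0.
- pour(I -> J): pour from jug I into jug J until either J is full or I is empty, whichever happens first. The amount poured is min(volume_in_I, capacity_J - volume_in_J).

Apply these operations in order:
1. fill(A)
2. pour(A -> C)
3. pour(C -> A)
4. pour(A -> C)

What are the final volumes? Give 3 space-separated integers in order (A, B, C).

Step 1: fill(A) -> (A=3 B=0 C=0)
Step 2: pour(A -> C) -> (A=0 B=0 C=3)
Step 3: pour(C -> A) -> (A=3 B=0 C=0)
Step 4: pour(A -> C) -> (A=0 B=0 C=3)

Answer: 0 0 3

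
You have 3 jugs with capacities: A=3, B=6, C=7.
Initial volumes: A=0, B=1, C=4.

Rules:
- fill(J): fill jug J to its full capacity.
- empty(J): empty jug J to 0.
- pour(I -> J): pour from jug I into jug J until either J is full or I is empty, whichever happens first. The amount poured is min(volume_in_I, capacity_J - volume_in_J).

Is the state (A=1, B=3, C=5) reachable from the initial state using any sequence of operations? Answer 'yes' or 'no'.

BFS explored all 164 reachable states.
Reachable set includes: (0,0,0), (0,0,1), (0,0,2), (0,0,3), (0,0,4), (0,0,5), (0,0,6), (0,0,7), (0,1,0), (0,1,1), (0,1,2), (0,1,3) ...
Target (A=1, B=3, C=5) not in reachable set → no.

Answer: no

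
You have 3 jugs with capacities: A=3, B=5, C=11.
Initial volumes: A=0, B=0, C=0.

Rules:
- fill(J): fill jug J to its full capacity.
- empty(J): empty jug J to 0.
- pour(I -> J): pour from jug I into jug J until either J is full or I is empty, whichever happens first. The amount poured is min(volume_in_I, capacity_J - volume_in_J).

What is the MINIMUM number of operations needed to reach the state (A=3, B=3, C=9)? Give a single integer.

Answer: 8

Derivation:
BFS from (A=0, B=0, C=0). One shortest path:
  1. fill(A) -> (A=3 B=0 C=0)
  2. fill(C) -> (A=3 B=0 C=11)
  3. pour(A -> B) -> (A=0 B=3 C=11)
  4. fill(A) -> (A=3 B=3 C=11)
  5. pour(C -> B) -> (A=3 B=5 C=9)
  6. empty(B) -> (A=3 B=0 C=9)
  7. pour(A -> B) -> (A=0 B=3 C=9)
  8. fill(A) -> (A=3 B=3 C=9)
Reached target in 8 moves.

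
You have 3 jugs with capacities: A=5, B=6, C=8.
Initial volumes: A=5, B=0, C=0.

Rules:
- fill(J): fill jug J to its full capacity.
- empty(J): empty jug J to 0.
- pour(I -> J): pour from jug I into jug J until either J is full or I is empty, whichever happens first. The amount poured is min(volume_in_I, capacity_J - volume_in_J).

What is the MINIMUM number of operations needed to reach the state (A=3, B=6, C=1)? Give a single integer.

BFS from (A=5, B=0, C=0). One shortest path:
  1. pour(A -> B) -> (A=0 B=5 C=0)
  2. fill(A) -> (A=5 B=5 C=0)
  3. pour(A -> B) -> (A=4 B=6 C=0)
  4. pour(B -> C) -> (A=4 B=0 C=6)
  5. pour(A -> B) -> (A=0 B=4 C=6)
  6. pour(C -> A) -> (A=5 B=4 C=1)
  7. pour(A -> B) -> (A=3 B=6 C=1)
Reached target in 7 moves.

Answer: 7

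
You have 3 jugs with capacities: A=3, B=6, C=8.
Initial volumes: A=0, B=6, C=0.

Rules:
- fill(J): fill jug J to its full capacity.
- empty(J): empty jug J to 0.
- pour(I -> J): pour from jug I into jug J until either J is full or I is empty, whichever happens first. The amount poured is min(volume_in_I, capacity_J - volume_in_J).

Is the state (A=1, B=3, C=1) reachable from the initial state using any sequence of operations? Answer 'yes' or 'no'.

BFS explored all 182 reachable states.
Reachable set includes: (0,0,0), (0,0,1), (0,0,2), (0,0,3), (0,0,4), (0,0,5), (0,0,6), (0,0,7), (0,0,8), (0,1,0), (0,1,1), (0,1,2) ...
Target (A=1, B=3, C=1) not in reachable set → no.

Answer: no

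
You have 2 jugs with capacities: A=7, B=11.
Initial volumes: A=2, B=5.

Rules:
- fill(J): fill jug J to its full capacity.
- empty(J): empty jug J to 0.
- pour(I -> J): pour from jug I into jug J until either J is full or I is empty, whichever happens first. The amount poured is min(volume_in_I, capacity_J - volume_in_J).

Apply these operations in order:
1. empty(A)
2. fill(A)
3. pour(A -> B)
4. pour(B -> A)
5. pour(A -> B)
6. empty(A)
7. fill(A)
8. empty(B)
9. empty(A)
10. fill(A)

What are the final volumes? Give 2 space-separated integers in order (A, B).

Answer: 7 0

Derivation:
Step 1: empty(A) -> (A=0 B=5)
Step 2: fill(A) -> (A=7 B=5)
Step 3: pour(A -> B) -> (A=1 B=11)
Step 4: pour(B -> A) -> (A=7 B=5)
Step 5: pour(A -> B) -> (A=1 B=11)
Step 6: empty(A) -> (A=0 B=11)
Step 7: fill(A) -> (A=7 B=11)
Step 8: empty(B) -> (A=7 B=0)
Step 9: empty(A) -> (A=0 B=0)
Step 10: fill(A) -> (A=7 B=0)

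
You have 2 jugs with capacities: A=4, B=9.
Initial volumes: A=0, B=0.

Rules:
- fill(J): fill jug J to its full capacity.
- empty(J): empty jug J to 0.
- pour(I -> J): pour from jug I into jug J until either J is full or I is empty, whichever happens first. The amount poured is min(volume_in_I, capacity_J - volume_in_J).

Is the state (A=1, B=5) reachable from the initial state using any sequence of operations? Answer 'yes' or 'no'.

Answer: no

Derivation:
BFS explored all 26 reachable states.
Reachable set includes: (0,0), (0,1), (0,2), (0,3), (0,4), (0,5), (0,6), (0,7), (0,8), (0,9), (1,0), (1,9) ...
Target (A=1, B=5) not in reachable set → no.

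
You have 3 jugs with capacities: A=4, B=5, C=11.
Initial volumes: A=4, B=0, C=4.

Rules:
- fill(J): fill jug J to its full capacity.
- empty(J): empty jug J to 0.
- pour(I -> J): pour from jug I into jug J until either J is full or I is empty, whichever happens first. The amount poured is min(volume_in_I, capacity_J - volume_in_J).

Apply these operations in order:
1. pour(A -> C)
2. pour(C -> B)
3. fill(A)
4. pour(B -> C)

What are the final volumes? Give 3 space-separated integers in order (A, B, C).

Step 1: pour(A -> C) -> (A=0 B=0 C=8)
Step 2: pour(C -> B) -> (A=0 B=5 C=3)
Step 3: fill(A) -> (A=4 B=5 C=3)
Step 4: pour(B -> C) -> (A=4 B=0 C=8)

Answer: 4 0 8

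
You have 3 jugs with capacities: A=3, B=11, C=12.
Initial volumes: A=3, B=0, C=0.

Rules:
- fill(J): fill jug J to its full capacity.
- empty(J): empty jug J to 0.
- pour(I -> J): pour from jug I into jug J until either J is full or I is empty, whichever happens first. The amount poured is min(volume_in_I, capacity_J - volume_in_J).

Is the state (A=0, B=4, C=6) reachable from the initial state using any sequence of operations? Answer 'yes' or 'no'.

BFS from (A=3, B=0, C=0):
  1. fill(C) -> (A=3 B=0 C=12)
  2. pour(A -> B) -> (A=0 B=3 C=12)
  3. fill(A) -> (A=3 B=3 C=12)
  4. pour(C -> B) -> (A=3 B=11 C=4)
  5. empty(B) -> (A=3 B=0 C=4)
  6. pour(C -> B) -> (A=3 B=4 C=0)
  7. pour(A -> C) -> (A=0 B=4 C=3)
  8. fill(A) -> (A=3 B=4 C=3)
  9. pour(A -> C) -> (A=0 B=4 C=6)
Target reached → yes.

Answer: yes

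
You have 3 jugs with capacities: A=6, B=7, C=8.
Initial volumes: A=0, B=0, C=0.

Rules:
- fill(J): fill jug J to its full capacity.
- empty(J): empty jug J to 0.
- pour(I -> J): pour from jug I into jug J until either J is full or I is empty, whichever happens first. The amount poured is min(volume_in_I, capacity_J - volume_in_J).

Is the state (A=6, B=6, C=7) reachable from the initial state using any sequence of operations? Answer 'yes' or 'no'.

Answer: yes

Derivation:
BFS from (A=0, B=0, C=0):
  1. fill(A) -> (A=6 B=0 C=0)
  2. fill(B) -> (A=6 B=7 C=0)
  3. pour(B -> C) -> (A=6 B=0 C=7)
  4. pour(A -> B) -> (A=0 B=6 C=7)
  5. fill(A) -> (A=6 B=6 C=7)
Target reached → yes.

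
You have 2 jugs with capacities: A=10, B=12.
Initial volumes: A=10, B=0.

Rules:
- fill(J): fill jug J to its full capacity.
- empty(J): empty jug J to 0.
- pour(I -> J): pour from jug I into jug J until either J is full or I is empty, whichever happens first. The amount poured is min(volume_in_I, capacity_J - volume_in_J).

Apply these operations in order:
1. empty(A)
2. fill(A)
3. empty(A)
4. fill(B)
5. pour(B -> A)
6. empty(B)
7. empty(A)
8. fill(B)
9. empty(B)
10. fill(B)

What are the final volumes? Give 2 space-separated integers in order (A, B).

Answer: 0 12

Derivation:
Step 1: empty(A) -> (A=0 B=0)
Step 2: fill(A) -> (A=10 B=0)
Step 3: empty(A) -> (A=0 B=0)
Step 4: fill(B) -> (A=0 B=12)
Step 5: pour(B -> A) -> (A=10 B=2)
Step 6: empty(B) -> (A=10 B=0)
Step 7: empty(A) -> (A=0 B=0)
Step 8: fill(B) -> (A=0 B=12)
Step 9: empty(B) -> (A=0 B=0)
Step 10: fill(B) -> (A=0 B=12)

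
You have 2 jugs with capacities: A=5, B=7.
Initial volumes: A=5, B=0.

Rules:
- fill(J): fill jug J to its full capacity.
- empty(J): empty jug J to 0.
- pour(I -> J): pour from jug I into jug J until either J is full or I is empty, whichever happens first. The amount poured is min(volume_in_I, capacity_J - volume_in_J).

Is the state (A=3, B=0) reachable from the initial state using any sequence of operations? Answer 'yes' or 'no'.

Answer: yes

Derivation:
BFS from (A=5, B=0):
  1. pour(A -> B) -> (A=0 B=5)
  2. fill(A) -> (A=5 B=5)
  3. pour(A -> B) -> (A=3 B=7)
  4. empty(B) -> (A=3 B=0)
Target reached → yes.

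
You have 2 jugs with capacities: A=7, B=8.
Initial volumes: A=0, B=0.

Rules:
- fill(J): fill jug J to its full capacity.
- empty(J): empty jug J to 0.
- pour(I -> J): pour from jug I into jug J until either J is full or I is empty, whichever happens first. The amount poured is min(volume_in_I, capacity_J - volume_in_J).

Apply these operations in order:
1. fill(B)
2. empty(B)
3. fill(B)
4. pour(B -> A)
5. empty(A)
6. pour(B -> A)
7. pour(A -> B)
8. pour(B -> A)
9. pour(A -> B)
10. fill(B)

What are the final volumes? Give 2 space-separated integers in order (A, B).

Step 1: fill(B) -> (A=0 B=8)
Step 2: empty(B) -> (A=0 B=0)
Step 3: fill(B) -> (A=0 B=8)
Step 4: pour(B -> A) -> (A=7 B=1)
Step 5: empty(A) -> (A=0 B=1)
Step 6: pour(B -> A) -> (A=1 B=0)
Step 7: pour(A -> B) -> (A=0 B=1)
Step 8: pour(B -> A) -> (A=1 B=0)
Step 9: pour(A -> B) -> (A=0 B=1)
Step 10: fill(B) -> (A=0 B=8)

Answer: 0 8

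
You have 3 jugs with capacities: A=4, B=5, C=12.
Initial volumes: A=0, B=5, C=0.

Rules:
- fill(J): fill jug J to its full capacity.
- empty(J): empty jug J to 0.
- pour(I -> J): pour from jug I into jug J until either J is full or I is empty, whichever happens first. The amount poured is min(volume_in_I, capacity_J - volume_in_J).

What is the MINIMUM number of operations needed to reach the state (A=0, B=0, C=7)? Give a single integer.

BFS from (A=0, B=5, C=0). One shortest path:
  1. empty(B) -> (A=0 B=0 C=0)
  2. fill(C) -> (A=0 B=0 C=12)
  3. pour(C -> B) -> (A=0 B=5 C=7)
  4. empty(B) -> (A=0 B=0 C=7)
Reached target in 4 moves.

Answer: 4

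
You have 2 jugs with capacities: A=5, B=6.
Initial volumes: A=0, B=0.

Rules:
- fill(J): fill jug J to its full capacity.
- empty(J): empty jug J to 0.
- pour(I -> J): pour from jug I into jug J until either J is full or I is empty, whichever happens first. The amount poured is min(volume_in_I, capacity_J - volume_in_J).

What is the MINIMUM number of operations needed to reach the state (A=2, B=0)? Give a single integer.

BFS from (A=0, B=0). One shortest path:
  1. fill(B) -> (A=0 B=6)
  2. pour(B -> A) -> (A=5 B=1)
  3. empty(A) -> (A=0 B=1)
  4. pour(B -> A) -> (A=1 B=0)
  5. fill(B) -> (A=1 B=6)
  6. pour(B -> A) -> (A=5 B=2)
  7. empty(A) -> (A=0 B=2)
  8. pour(B -> A) -> (A=2 B=0)
Reached target in 8 moves.

Answer: 8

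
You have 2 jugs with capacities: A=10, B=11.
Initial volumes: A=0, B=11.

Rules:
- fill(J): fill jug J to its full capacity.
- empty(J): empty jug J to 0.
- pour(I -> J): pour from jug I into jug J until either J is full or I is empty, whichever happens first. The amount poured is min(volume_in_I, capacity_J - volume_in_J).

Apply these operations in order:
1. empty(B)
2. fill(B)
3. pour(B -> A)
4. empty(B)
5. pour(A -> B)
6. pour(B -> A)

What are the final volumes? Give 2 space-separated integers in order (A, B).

Answer: 10 0

Derivation:
Step 1: empty(B) -> (A=0 B=0)
Step 2: fill(B) -> (A=0 B=11)
Step 3: pour(B -> A) -> (A=10 B=1)
Step 4: empty(B) -> (A=10 B=0)
Step 5: pour(A -> B) -> (A=0 B=10)
Step 6: pour(B -> A) -> (A=10 B=0)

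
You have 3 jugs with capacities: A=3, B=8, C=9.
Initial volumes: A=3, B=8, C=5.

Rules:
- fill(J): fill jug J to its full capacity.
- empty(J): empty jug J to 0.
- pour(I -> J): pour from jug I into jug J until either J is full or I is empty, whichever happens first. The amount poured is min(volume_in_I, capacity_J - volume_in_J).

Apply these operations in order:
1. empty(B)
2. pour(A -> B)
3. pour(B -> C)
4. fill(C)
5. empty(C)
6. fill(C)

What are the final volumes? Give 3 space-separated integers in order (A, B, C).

Answer: 0 0 9

Derivation:
Step 1: empty(B) -> (A=3 B=0 C=5)
Step 2: pour(A -> B) -> (A=0 B=3 C=5)
Step 3: pour(B -> C) -> (A=0 B=0 C=8)
Step 4: fill(C) -> (A=0 B=0 C=9)
Step 5: empty(C) -> (A=0 B=0 C=0)
Step 6: fill(C) -> (A=0 B=0 C=9)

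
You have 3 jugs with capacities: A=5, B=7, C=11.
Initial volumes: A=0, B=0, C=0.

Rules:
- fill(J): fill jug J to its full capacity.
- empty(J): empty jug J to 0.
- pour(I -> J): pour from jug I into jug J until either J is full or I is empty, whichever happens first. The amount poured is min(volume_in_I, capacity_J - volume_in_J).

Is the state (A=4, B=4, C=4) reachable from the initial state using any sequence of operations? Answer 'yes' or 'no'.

Answer: no

Derivation:
BFS explored all 336 reachable states.
Reachable set includes: (0,0,0), (0,0,1), (0,0,2), (0,0,3), (0,0,4), (0,0,5), (0,0,6), (0,0,7), (0,0,8), (0,0,9), (0,0,10), (0,0,11) ...
Target (A=4, B=4, C=4) not in reachable set → no.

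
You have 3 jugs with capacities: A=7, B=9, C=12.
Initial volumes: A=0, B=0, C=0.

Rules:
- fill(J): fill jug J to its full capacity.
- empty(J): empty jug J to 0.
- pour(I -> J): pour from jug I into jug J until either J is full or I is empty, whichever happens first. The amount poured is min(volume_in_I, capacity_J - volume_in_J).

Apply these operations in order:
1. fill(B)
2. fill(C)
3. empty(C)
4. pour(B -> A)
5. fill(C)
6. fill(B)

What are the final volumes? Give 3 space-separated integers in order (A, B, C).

Answer: 7 9 12

Derivation:
Step 1: fill(B) -> (A=0 B=9 C=0)
Step 2: fill(C) -> (A=0 B=9 C=12)
Step 3: empty(C) -> (A=0 B=9 C=0)
Step 4: pour(B -> A) -> (A=7 B=2 C=0)
Step 5: fill(C) -> (A=7 B=2 C=12)
Step 6: fill(B) -> (A=7 B=9 C=12)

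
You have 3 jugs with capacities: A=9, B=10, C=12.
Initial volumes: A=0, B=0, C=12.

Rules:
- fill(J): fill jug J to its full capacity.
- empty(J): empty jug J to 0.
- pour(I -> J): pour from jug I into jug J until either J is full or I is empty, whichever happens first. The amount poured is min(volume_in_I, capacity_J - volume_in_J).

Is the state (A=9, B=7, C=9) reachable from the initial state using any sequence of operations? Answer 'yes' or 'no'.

BFS from (A=0, B=0, C=12):
  1. fill(A) -> (A=9 B=0 C=12)
  2. fill(B) -> (A=9 B=10 C=12)
  3. empty(C) -> (A=9 B=10 C=0)
  4. pour(A -> C) -> (A=0 B=10 C=9)
  5. fill(A) -> (A=9 B=10 C=9)
  6. pour(B -> C) -> (A=9 B=7 C=12)
  7. empty(C) -> (A=9 B=7 C=0)
  8. pour(A -> C) -> (A=0 B=7 C=9)
  9. fill(A) -> (A=9 B=7 C=9)
Target reached → yes.

Answer: yes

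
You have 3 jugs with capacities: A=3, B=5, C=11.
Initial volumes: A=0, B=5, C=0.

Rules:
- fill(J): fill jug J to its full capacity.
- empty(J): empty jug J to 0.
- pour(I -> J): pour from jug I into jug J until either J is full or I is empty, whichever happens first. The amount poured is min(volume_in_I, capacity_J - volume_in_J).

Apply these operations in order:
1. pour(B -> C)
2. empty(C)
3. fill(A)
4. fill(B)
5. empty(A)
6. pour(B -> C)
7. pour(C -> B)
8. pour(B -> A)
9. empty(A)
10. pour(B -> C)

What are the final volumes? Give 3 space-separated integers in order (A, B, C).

Step 1: pour(B -> C) -> (A=0 B=0 C=5)
Step 2: empty(C) -> (A=0 B=0 C=0)
Step 3: fill(A) -> (A=3 B=0 C=0)
Step 4: fill(B) -> (A=3 B=5 C=0)
Step 5: empty(A) -> (A=0 B=5 C=0)
Step 6: pour(B -> C) -> (A=0 B=0 C=5)
Step 7: pour(C -> B) -> (A=0 B=5 C=0)
Step 8: pour(B -> A) -> (A=3 B=2 C=0)
Step 9: empty(A) -> (A=0 B=2 C=0)
Step 10: pour(B -> C) -> (A=0 B=0 C=2)

Answer: 0 0 2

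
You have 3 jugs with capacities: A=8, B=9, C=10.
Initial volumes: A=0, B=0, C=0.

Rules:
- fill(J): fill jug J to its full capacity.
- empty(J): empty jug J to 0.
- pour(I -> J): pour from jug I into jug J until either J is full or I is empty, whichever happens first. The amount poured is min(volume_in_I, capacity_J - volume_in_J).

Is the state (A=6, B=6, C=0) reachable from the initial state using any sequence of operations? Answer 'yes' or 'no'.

Answer: yes

Derivation:
BFS from (A=0, B=0, C=0):
  1. fill(A) -> (A=8 B=0 C=0)
  2. pour(A -> B) -> (A=0 B=8 C=0)
  3. fill(A) -> (A=8 B=8 C=0)
  4. pour(A -> C) -> (A=0 B=8 C=8)
  5. fill(A) -> (A=8 B=8 C=8)
  6. pour(B -> C) -> (A=8 B=6 C=10)
  7. empty(C) -> (A=8 B=6 C=0)
  8. pour(A -> C) -> (A=0 B=6 C=8)
  9. fill(A) -> (A=8 B=6 C=8)
  10. pour(A -> C) -> (A=6 B=6 C=10)
  11. empty(C) -> (A=6 B=6 C=0)
Target reached → yes.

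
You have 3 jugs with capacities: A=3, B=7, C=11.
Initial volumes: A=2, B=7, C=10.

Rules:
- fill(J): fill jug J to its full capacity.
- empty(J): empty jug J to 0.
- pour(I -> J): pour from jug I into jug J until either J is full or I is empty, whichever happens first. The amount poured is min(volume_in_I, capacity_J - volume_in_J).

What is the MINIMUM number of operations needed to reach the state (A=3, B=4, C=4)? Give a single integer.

BFS from (A=2, B=7, C=10). One shortest path:
  1. empty(A) -> (A=0 B=7 C=10)
  2. empty(B) -> (A=0 B=0 C=10)
  3. fill(C) -> (A=0 B=0 C=11)
  4. pour(C -> B) -> (A=0 B=7 C=4)
  5. pour(B -> A) -> (A=3 B=4 C=4)
Reached target in 5 moves.

Answer: 5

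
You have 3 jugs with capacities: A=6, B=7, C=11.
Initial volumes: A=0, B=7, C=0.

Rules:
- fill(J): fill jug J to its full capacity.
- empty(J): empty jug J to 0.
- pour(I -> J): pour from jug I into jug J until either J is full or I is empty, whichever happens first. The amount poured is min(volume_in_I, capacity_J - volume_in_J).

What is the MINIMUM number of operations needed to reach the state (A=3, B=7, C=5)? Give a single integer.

Answer: 7

Derivation:
BFS from (A=0, B=7, C=0). One shortest path:
  1. pour(B -> C) -> (A=0 B=0 C=7)
  2. fill(B) -> (A=0 B=7 C=7)
  3. pour(B -> C) -> (A=0 B=3 C=11)
  4. pour(C -> A) -> (A=6 B=3 C=5)
  5. empty(A) -> (A=0 B=3 C=5)
  6. pour(B -> A) -> (A=3 B=0 C=5)
  7. fill(B) -> (A=3 B=7 C=5)
Reached target in 7 moves.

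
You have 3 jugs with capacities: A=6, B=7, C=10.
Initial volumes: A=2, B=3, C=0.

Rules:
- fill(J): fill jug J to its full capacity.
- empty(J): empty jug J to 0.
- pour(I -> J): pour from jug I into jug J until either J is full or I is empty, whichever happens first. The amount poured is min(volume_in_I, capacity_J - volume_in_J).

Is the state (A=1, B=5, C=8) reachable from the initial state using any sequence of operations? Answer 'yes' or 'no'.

Answer: no

Derivation:
BFS explored all 346 reachable states.
Reachable set includes: (0,0,0), (0,0,1), (0,0,2), (0,0,3), (0,0,4), (0,0,5), (0,0,6), (0,0,7), (0,0,8), (0,0,9), (0,0,10), (0,1,0) ...
Target (A=1, B=5, C=8) not in reachable set → no.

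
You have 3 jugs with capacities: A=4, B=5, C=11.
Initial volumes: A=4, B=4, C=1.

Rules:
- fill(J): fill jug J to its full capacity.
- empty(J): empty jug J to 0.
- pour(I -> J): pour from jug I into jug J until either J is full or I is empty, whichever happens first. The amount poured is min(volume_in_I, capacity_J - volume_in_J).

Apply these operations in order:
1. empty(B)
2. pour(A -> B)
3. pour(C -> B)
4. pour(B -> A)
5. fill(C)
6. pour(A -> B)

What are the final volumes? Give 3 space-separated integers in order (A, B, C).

Step 1: empty(B) -> (A=4 B=0 C=1)
Step 2: pour(A -> B) -> (A=0 B=4 C=1)
Step 3: pour(C -> B) -> (A=0 B=5 C=0)
Step 4: pour(B -> A) -> (A=4 B=1 C=0)
Step 5: fill(C) -> (A=4 B=1 C=11)
Step 6: pour(A -> B) -> (A=0 B=5 C=11)

Answer: 0 5 11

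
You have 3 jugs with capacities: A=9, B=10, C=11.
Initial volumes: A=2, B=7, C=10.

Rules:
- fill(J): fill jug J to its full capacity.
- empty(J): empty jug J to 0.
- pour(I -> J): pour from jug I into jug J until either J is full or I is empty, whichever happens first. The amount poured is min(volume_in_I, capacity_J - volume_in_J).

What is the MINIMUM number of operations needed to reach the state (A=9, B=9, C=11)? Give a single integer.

Answer: 3

Derivation:
BFS from (A=2, B=7, C=10). One shortest path:
  1. fill(A) -> (A=9 B=7 C=10)
  2. fill(B) -> (A=9 B=10 C=10)
  3. pour(B -> C) -> (A=9 B=9 C=11)
Reached target in 3 moves.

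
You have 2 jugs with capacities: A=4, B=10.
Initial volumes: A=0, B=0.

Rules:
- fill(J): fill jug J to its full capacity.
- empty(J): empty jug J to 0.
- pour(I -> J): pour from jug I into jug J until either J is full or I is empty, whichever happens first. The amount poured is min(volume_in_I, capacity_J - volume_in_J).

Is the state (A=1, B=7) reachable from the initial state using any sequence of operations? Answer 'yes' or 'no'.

Answer: no

Derivation:
BFS explored all 14 reachable states.
Reachable set includes: (0,0), (0,2), (0,4), (0,6), (0,8), (0,10), (2,0), (2,10), (4,0), (4,2), (4,4), (4,6) ...
Target (A=1, B=7) not in reachable set → no.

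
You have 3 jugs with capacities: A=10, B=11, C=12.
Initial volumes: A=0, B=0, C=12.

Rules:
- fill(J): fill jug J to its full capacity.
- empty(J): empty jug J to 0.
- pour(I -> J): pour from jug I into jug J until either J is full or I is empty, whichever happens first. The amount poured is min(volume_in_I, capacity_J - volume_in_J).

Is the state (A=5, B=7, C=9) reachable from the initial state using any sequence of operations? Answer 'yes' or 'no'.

BFS explored all 726 reachable states.
Reachable set includes: (0,0,0), (0,0,1), (0,0,2), (0,0,3), (0,0,4), (0,0,5), (0,0,6), (0,0,7), (0,0,8), (0,0,9), (0,0,10), (0,0,11) ...
Target (A=5, B=7, C=9) not in reachable set → no.

Answer: no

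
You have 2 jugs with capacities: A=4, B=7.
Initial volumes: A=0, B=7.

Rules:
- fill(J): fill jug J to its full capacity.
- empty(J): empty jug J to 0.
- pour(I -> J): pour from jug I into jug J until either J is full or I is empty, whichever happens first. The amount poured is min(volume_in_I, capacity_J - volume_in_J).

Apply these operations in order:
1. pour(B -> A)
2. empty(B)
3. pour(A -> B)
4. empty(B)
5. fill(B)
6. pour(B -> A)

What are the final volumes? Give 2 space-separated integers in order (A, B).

Step 1: pour(B -> A) -> (A=4 B=3)
Step 2: empty(B) -> (A=4 B=0)
Step 3: pour(A -> B) -> (A=0 B=4)
Step 4: empty(B) -> (A=0 B=0)
Step 5: fill(B) -> (A=0 B=7)
Step 6: pour(B -> A) -> (A=4 B=3)

Answer: 4 3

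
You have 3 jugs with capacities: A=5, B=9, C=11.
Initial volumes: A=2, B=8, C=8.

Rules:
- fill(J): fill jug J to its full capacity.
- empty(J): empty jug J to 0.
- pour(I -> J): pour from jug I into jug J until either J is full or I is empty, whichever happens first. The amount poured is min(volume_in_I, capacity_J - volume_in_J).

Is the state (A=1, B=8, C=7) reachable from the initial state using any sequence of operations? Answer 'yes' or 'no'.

Answer: no

Derivation:
BFS explored all 401 reachable states.
Reachable set includes: (0,0,0), (0,0,1), (0,0,2), (0,0,3), (0,0,4), (0,0,5), (0,0,6), (0,0,7), (0,0,8), (0,0,9), (0,0,10), (0,0,11) ...
Target (A=1, B=8, C=7) not in reachable set → no.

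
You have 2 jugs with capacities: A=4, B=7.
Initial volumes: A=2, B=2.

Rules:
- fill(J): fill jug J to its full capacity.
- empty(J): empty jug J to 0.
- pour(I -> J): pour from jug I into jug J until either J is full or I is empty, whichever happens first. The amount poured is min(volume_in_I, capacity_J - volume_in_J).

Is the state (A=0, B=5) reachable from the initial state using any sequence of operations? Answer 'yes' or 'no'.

Answer: yes

Derivation:
BFS from (A=2, B=2):
  1. fill(B) -> (A=2 B=7)
  2. pour(B -> A) -> (A=4 B=5)
  3. empty(A) -> (A=0 B=5)
Target reached → yes.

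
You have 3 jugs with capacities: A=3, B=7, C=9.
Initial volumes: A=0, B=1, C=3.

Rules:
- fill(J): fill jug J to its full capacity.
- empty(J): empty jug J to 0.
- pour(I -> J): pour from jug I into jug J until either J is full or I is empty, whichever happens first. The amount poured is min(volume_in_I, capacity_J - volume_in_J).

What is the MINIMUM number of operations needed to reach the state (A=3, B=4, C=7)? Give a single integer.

BFS from (A=0, B=1, C=3). One shortest path:
  1. fill(A) -> (A=3 B=1 C=3)
  2. pour(A -> B) -> (A=0 B=4 C=3)
  3. pour(B -> C) -> (A=0 B=0 C=7)
  4. fill(B) -> (A=0 B=7 C=7)
  5. pour(B -> A) -> (A=3 B=4 C=7)
Reached target in 5 moves.

Answer: 5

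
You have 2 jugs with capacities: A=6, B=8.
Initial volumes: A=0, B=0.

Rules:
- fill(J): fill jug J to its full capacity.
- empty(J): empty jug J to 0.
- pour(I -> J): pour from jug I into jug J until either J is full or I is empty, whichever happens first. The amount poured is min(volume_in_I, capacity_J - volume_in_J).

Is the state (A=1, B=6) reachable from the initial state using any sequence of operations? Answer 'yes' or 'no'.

BFS explored all 14 reachable states.
Reachable set includes: (0,0), (0,2), (0,4), (0,6), (0,8), (2,0), (2,8), (4,0), (4,8), (6,0), (6,2), (6,4) ...
Target (A=1, B=6) not in reachable set → no.

Answer: no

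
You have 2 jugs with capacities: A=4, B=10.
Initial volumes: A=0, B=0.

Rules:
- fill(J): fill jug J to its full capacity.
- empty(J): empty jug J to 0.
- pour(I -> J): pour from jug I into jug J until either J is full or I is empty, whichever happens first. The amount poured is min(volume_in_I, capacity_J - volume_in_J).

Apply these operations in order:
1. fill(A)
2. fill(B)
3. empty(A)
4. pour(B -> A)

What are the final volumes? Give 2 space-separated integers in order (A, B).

Answer: 4 6

Derivation:
Step 1: fill(A) -> (A=4 B=0)
Step 2: fill(B) -> (A=4 B=10)
Step 3: empty(A) -> (A=0 B=10)
Step 4: pour(B -> A) -> (A=4 B=6)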